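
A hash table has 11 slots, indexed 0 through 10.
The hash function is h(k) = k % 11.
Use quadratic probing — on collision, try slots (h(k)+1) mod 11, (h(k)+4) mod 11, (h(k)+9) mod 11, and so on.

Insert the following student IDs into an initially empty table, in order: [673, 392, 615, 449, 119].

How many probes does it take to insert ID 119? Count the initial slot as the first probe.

673 hashes to 2; slot 2 is free => place at 2.
392 hashes to 7; slot 7 is free => place at 7.
615 hashes to 10; slot 10 is free => place at 10.
449 hashes to 9; slot 9 is free => place at 9.
119 hashes to 9; 9,10,2,7 taken => place at 3.
Table: [-, -, 673, 119, -, -, -, 392, -, 449, 615]

5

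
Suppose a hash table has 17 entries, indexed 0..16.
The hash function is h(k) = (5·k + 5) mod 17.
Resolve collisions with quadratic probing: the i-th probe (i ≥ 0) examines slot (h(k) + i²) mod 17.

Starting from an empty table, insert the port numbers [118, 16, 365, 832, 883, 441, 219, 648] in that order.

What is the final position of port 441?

Insert 118: h=0, slot 0 empty → index 0.
Insert 16: h=0, slot 0 occupied → index 1.
Insert 365: h=11, slot 11 empty → index 11.
Insert 832: h=0, slots 0,1 occupied → index 4.
Insert 883: h=0, slots 0,1,4 occupied → index 9.
Insert 441: h=0, slots 0,1,4,9 occupied → index 16.
Insert 219: h=12, slot 12 empty → index 12.
Insert 648: h=15, slot 15 empty → index 15.
Table: [118, 16, ., ., 832, ., ., ., ., 883, ., 365, 219, ., ., 648, 441]

16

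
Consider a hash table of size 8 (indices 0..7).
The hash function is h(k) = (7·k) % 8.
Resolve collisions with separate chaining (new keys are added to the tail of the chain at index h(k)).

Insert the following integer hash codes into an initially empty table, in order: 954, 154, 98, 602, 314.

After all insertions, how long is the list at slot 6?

5

954 -> bucket 6
154 -> bucket 6 (collision)
98 -> bucket 6 (collision)
602 -> bucket 6 (collision)
314 -> bucket 6 (collision)
Final buckets:
0: _
1: _
2: _
3: _
4: _
5: _
6: 954 -> 154 -> 98 -> 602 -> 314
7: _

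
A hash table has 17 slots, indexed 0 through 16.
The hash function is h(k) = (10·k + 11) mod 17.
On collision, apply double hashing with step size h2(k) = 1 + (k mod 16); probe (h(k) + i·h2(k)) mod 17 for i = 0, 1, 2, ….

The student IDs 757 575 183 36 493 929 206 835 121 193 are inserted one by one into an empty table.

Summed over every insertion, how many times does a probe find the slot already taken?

3

757 hashes to 16; slot 16 is free → place at 16.
575 hashes to 15; slot 15 is free → place at 15.
183 hashes to 5; slot 5 is free → place at 5.
36 hashes to 14; slot 14 is free → place at 14.
493 hashes to 11; slot 11 is free → place at 11.
929 hashes to 2; slot 2 is free → place at 2.
206 hashes to 14, h2=15; 14 taken → place at 12.
835 hashes to 14, h2=4; 14 taken → place at 1.
121 hashes to 14, h2=10; 14 taken → place at 7.
193 hashes to 3; slot 3 is free → place at 3.
Table: [., 835, 929, 193, ., 183, ., 121, ., ., ., 493, 206, ., 36, 575, 757]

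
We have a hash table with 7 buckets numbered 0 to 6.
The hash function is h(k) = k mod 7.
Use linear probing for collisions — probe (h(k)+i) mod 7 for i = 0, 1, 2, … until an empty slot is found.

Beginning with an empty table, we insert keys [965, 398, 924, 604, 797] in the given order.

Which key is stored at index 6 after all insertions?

965

965: h=6 -> slot 6
398: h=6, probe 6,0 -> slot 0
924: h=0, probe 0,1 -> slot 1
604: h=2 -> slot 2
797: h=6, probe 6,0,1,2,3 -> slot 3
Table: [398, 924, 604, 797, ., ., 965]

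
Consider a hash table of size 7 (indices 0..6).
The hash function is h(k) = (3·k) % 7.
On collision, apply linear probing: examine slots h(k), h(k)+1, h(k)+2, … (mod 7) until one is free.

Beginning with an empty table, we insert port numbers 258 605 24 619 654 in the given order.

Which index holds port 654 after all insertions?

258: h=4 → slot 4
605: h=2 → slot 2
24: h=2, probe 2,3 → slot 3
619: h=2, probe 2,3,4,5 → slot 5
654: h=2, probe 2,3,4,5,6 → slot 6
Table: [_, _, 605, 24, 258, 619, 654]

6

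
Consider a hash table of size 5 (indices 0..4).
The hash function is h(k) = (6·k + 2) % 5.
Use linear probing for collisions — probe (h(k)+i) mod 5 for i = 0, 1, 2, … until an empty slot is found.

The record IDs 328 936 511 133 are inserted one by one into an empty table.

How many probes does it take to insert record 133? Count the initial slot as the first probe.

328 hashes to 0; slot 0 is free -> place at 0.
936 hashes to 3; slot 3 is free -> place at 3.
511 hashes to 3; 3 taken -> place at 4.
133 hashes to 0; 0 taken -> place at 1.
Table: [328, 133, ., 936, 511]

2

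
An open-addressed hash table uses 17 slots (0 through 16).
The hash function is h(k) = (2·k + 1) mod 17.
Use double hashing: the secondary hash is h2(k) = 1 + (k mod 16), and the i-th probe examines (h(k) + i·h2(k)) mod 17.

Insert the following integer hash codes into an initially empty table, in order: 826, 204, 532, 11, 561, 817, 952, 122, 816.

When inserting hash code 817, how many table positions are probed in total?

Insert 826: h=4, slot 4 empty → index 4.
Insert 204: h=1, slot 1 empty → index 1.
Insert 532: h=11, slot 11 empty → index 11.
Insert 11: h=6, slot 6 empty → index 6.
Insert 561: h=1, h2=2, slot 1 occupied → index 3.
Insert 817: h=3, h2=2, slot 3 occupied → index 5.
Insert 952: h=1, h2=9, slot 1 occupied → index 10.
Insert 122: h=7, slot 7 empty → index 7.
Insert 816: h=1, h2=1, slot 1 occupied → index 2.
Table: [_, 204, 816, 561, 826, 817, 11, 122, _, _, 952, 532, _, _, _, _, _]

2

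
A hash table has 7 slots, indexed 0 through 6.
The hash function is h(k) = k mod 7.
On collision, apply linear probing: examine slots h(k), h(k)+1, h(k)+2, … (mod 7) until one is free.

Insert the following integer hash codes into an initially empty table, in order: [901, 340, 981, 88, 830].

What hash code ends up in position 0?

830

Insert 901: h=5, slot 5 empty → index 5.
Insert 340: h=4, slot 4 empty → index 4.
Insert 981: h=1, slot 1 empty → index 1.
Insert 88: h=4, slots 4,5 occupied → index 6.
Insert 830: h=4, slots 4,5,6 occupied → index 0.
Table: [830, 981, ., ., 340, 901, 88]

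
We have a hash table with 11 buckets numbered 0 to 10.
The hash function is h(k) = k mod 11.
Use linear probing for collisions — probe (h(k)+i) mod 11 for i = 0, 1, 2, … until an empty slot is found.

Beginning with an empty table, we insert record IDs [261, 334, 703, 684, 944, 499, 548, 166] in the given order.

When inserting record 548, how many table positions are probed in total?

3

261: h=8 => slot 8
334: h=4 => slot 4
703: h=10 => slot 10
684: h=2 => slot 2
944: h=9 => slot 9
499: h=4, probe 4,5 => slot 5
548: h=9, probe 9,10,0 => slot 0
166: h=1 => slot 1
Table: [548, 166, 684, -, 334, 499, -, -, 261, 944, 703]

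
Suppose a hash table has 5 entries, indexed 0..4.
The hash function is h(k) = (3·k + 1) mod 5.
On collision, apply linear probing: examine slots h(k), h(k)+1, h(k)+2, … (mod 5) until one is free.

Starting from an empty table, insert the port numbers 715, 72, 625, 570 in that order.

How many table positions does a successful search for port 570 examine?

4

Insert 715: h=1, slot 1 empty -> index 1.
Insert 72: h=2, slot 2 empty -> index 2.
Insert 625: h=1, slots 1,2 occupied -> index 3.
Insert 570: h=1, slots 1,2,3 occupied -> index 4.
Table: [—, 715, 72, 625, 570]
Lookup 570: h=1, probe 1,2,3,4 → found at 4.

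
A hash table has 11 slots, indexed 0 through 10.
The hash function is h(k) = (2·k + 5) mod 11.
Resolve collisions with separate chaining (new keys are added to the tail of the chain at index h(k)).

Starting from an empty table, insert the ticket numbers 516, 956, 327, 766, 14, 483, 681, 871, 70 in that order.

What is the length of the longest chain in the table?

516 → bucket 3
956 → bucket 3 (collision)
327 → bucket 10
766 → bucket 8
14 → bucket 0
483 → bucket 3 (collision)
681 → bucket 3 (collision)
871 → bucket 9
70 → bucket 2
Final buckets:
0: 14
1: —
2: 70
3: 516 -> 956 -> 483 -> 681
4: —
5: —
6: —
7: —
8: 766
9: 871
10: 327

4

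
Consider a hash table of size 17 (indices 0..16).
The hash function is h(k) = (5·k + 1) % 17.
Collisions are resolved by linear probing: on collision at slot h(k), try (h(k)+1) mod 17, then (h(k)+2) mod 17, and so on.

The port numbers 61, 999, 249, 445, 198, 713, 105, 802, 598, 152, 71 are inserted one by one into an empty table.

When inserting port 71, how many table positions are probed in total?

61: h=0 -> slot 0
999: h=15 -> slot 15
249: h=5 -> slot 5
445: h=16 -> slot 16
198: h=5, probe 5,6 -> slot 6
713: h=13 -> slot 13
105: h=16, probe 16,0,1 -> slot 1
802: h=16, probe 16,0,1,2 -> slot 2
598: h=16, probe 16,0,1,2,3 -> slot 3
152: h=13, probe 13,14 -> slot 14
71: h=16, probe 16,0,1,2,3,4 -> slot 4
Table: [61, 105, 802, 598, 71, 249, 198, ∅, ∅, ∅, ∅, ∅, ∅, 713, 152, 999, 445]

6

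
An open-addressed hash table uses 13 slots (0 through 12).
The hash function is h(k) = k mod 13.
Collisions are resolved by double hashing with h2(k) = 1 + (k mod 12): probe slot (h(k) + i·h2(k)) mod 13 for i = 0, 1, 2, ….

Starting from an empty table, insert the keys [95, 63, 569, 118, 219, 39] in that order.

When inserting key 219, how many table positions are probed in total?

Insert 95: h=4, slot 4 empty -> index 4.
Insert 63: h=11, slot 11 empty -> index 11.
Insert 569: h=10, slot 10 empty -> index 10.
Insert 118: h=1, slot 1 empty -> index 1.
Insert 219: h=11, h2=4, slot 11 occupied -> index 2.
Insert 39: h=0, slot 0 empty -> index 0.
Table: [39, 118, 219, ., 95, ., ., ., ., ., 569, 63, .]

2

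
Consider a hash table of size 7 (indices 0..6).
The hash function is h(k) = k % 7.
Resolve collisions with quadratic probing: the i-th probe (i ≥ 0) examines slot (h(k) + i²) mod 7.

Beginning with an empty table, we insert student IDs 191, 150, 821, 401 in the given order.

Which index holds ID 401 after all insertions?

191: h=2 -> slot 2
150: h=3 -> slot 3
821: h=2, probe 2,3,6 -> slot 6
401: h=2, probe 2,3,6,4 -> slot 4
Table: [-, -, 191, 150, 401, -, 821]

4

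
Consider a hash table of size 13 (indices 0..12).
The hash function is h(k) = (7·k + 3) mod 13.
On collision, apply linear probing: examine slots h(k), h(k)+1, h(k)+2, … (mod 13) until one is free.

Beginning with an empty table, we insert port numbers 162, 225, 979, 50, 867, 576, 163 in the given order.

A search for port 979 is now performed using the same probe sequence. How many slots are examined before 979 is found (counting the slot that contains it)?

3

162 hashes to 6; slot 6 is free -> place at 6.
225 hashes to 5; slot 5 is free -> place at 5.
979 hashes to 5; 5,6 taken -> place at 7.
50 hashes to 2; slot 2 is free -> place at 2.
867 hashes to 1; slot 1 is free -> place at 1.
576 hashes to 5; 5,6,7 taken -> place at 8.
163 hashes to 0; slot 0 is free -> place at 0.
Table: [163, 867, 50, -, -, 225, 162, 979, 576, -, -, -, -]
Lookup 979: h=5, probe 5,6,7 → found at 7.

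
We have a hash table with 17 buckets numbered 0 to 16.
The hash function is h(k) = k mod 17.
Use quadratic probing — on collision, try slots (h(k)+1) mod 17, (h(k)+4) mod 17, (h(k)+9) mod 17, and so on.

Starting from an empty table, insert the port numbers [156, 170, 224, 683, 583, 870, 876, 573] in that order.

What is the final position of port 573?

13

156 hashes to 3; slot 3 is free => place at 3.
170 hashes to 0; slot 0 is free => place at 0.
224 hashes to 3; 3 taken => place at 4.
683 hashes to 3; 3,4 taken => place at 7.
583 hashes to 5; slot 5 is free => place at 5.
870 hashes to 3; 3,4,7 taken => place at 12.
876 hashes to 9; slot 9 is free => place at 9.
573 hashes to 12; 12 taken => place at 13.
Table: [170, —, —, 156, 224, 583, —, 683, —, 876, —, —, 870, 573, —, —, —]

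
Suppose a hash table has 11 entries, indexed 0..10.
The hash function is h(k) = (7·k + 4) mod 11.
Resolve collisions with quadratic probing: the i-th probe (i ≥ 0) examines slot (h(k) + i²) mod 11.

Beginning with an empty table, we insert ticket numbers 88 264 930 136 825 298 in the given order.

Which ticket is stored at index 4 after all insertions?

88

88 hashes to 4; slot 4 is free -> place at 4.
264 hashes to 4; 4 taken -> place at 5.
930 hashes to 2; slot 2 is free -> place at 2.
136 hashes to 10; slot 10 is free -> place at 10.
825 hashes to 4; 4,5 taken -> place at 8.
298 hashes to 0; slot 0 is free -> place at 0.
Table: [298, —, 930, —, 88, 264, —, —, 825, —, 136]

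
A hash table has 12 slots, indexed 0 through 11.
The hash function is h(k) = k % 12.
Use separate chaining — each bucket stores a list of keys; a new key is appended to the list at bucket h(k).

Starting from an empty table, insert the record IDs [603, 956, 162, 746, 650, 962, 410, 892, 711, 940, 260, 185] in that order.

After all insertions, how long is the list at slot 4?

Insert 603: h=3, bucket 3 empty → new chain.
Insert 956: h=8, bucket 8 empty → new chain.
Insert 162: h=6, bucket 6 empty → new chain.
Insert 746: h=2, bucket 2 empty → new chain.
Insert 650: h=2, bucket 2 nonempty → append to chain.
Insert 962: h=2, bucket 2 nonempty → append to chain.
Insert 410: h=2, bucket 2 nonempty → append to chain.
Insert 892: h=4, bucket 4 empty → new chain.
Insert 711: h=3, bucket 3 nonempty → append to chain.
Insert 940: h=4, bucket 4 nonempty → append to chain.
Insert 260: h=8, bucket 8 nonempty → append to chain.
Insert 185: h=5, bucket 5 empty → new chain.
Final buckets:
0: _
1: _
2: 746 -> 650 -> 962 -> 410
3: 603 -> 711
4: 892 -> 940
5: 185
6: 162
7: _
8: 956 -> 260
9: _
10: _
11: _

2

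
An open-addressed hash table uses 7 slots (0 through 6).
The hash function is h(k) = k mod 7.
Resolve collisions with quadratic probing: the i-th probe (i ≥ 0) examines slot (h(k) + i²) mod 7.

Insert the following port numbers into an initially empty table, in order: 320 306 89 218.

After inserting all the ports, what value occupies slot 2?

Insert 320: h=5, slot 5 empty -> index 5.
Insert 306: h=5, slot 5 occupied -> index 6.
Insert 89: h=5, slots 5,6 occupied -> index 2.
Insert 218: h=1, slot 1 empty -> index 1.
Table: [_, 218, 89, _, _, 320, 306]

89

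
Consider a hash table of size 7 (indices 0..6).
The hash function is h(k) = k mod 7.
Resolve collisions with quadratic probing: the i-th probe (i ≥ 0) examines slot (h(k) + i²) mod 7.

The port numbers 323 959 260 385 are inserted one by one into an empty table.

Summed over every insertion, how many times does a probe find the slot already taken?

Insert 323: h=1, slot 1 empty → index 1.
Insert 959: h=0, slot 0 empty → index 0.
Insert 260: h=1, slot 1 occupied → index 2.
Insert 385: h=0, slots 0,1 occupied → index 4.
Table: [959, 323, 260, —, 385, —, —]

3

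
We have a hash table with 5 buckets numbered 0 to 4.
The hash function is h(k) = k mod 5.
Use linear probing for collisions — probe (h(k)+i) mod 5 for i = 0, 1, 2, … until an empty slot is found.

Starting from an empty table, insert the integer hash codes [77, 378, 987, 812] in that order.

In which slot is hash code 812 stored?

0

Insert 77: h=2, slot 2 empty -> index 2.
Insert 378: h=3, slot 3 empty -> index 3.
Insert 987: h=2, slots 2,3 occupied -> index 4.
Insert 812: h=2, slots 2,3,4 occupied -> index 0.
Table: [812, —, 77, 378, 987]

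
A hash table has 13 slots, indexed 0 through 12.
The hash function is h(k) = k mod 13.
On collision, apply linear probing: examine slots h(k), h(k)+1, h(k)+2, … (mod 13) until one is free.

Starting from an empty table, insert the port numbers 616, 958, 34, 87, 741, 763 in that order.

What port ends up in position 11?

763

616 hashes to 5; slot 5 is free → place at 5.
958 hashes to 9; slot 9 is free → place at 9.
34 hashes to 8; slot 8 is free → place at 8.
87 hashes to 9; 9 taken → place at 10.
741 hashes to 0; slot 0 is free → place at 0.
763 hashes to 9; 9,10 taken → place at 11.
Table: [741, _, _, _, _, 616, _, _, 34, 958, 87, 763, _]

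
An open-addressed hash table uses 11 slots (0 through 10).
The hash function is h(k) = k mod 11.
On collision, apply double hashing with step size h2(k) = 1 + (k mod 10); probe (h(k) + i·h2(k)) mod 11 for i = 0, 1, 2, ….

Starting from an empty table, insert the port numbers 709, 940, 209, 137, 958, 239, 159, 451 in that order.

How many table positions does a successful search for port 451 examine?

709 hashes to 5; slot 5 is free → place at 5.
940 hashes to 5, h2=1; 5 taken → place at 6.
209 hashes to 0; slot 0 is free → place at 0.
137 hashes to 5, h2=8; 5 taken → place at 2.
958 hashes to 1; slot 1 is free → place at 1.
239 hashes to 8; slot 8 is free → place at 8.
159 hashes to 5, h2=10; 5 taken → place at 4.
451 hashes to 0, h2=2; 0,2,4,6,8 taken → place at 10.
Table: [209, 958, 137, —, 159, 709, 940, —, 239, —, 451]
Lookup 451: h=0, h2=2, probe 0,2,4,6,8,10 → found at 10.

6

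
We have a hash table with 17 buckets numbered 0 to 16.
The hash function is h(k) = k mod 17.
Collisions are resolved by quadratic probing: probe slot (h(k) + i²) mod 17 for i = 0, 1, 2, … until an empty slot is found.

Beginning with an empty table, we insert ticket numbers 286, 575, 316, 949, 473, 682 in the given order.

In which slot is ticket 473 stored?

6

Insert 286: h=14, slot 14 empty -> index 14.
Insert 575: h=14, slot 14 occupied -> index 15.
Insert 316: h=10, slot 10 empty -> index 10.
Insert 949: h=14, slots 14,15 occupied -> index 1.
Insert 473: h=14, slots 14,15,1 occupied -> index 6.
Insert 682: h=2, slot 2 empty -> index 2.
Table: [∅, 949, 682, ∅, ∅, ∅, 473, ∅, ∅, ∅, 316, ∅, ∅, ∅, 286, 575, ∅]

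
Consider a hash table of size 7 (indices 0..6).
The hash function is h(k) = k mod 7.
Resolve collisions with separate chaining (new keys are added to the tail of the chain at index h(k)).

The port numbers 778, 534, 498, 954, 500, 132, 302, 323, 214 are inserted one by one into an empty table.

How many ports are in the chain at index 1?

778 -> bucket 1
534 -> bucket 2
498 -> bucket 1 (collision)
954 -> bucket 2 (collision)
500 -> bucket 3
132 -> bucket 6
302 -> bucket 1 (collision)
323 -> bucket 1 (collision)
214 -> bucket 4
Final buckets:
0: ∅
1: 778 -> 498 -> 302 -> 323
2: 534 -> 954
3: 500
4: 214
5: ∅
6: 132

4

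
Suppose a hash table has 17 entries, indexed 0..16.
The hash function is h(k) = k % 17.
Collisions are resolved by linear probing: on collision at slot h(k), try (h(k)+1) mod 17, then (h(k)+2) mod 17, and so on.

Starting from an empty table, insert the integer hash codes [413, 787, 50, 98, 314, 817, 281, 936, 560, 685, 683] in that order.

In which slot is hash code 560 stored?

Insert 413: h=5, slot 5 empty -> index 5.
Insert 787: h=5, slot 5 occupied -> index 6.
Insert 50: h=16, slot 16 empty -> index 16.
Insert 98: h=13, slot 13 empty -> index 13.
Insert 314: h=8, slot 8 empty -> index 8.
Insert 817: h=1, slot 1 empty -> index 1.
Insert 281: h=9, slot 9 empty -> index 9.
Insert 936: h=1, slot 1 occupied -> index 2.
Insert 560: h=16, slot 16 occupied -> index 0.
Insert 685: h=5, slots 5,6 occupied -> index 7.
Insert 683: h=3, slot 3 empty -> index 3.
Table: [560, 817, 936, 683, -, 413, 787, 685, 314, 281, -, -, -, 98, -, -, 50]

0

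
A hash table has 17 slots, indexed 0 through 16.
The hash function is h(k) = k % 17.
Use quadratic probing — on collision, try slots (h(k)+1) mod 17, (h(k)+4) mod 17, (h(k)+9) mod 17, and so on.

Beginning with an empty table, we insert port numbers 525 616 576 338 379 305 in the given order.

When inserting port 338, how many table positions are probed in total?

3

Insert 525: h=15, slot 15 empty => index 15.
Insert 616: h=4, slot 4 empty => index 4.
Insert 576: h=15, slot 15 occupied => index 16.
Insert 338: h=15, slots 15,16 occupied => index 2.
Insert 379: h=5, slot 5 empty => index 5.
Insert 305: h=16, slot 16 occupied => index 0.
Table: [305, —, 338, —, 616, 379, —, —, —, —, —, —, —, —, —, 525, 576]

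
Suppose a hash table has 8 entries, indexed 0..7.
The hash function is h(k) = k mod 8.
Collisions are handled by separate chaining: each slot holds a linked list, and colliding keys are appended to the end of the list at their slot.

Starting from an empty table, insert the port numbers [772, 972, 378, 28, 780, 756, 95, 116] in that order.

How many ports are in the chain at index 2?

772 → bucket 4
972 → bucket 4 (collision)
378 → bucket 2
28 → bucket 4 (collision)
780 → bucket 4 (collision)
756 → bucket 4 (collision)
95 → bucket 7
116 → bucket 4 (collision)
Final buckets:
0: -
1: -
2: 378
3: -
4: 772 -> 972 -> 28 -> 780 -> 756 -> 116
5: -
6: -
7: 95

1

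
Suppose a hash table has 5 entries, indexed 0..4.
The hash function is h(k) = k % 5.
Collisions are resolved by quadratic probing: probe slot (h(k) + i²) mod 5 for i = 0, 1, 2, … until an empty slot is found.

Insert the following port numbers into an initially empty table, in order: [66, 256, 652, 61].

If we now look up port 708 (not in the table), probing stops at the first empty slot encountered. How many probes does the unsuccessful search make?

66: h=1 -> slot 1
256: h=1, probe 1,2 -> slot 2
652: h=2, probe 2,3 -> slot 3
61: h=1, probe 1,2,0 -> slot 0
Table: [61, 66, 256, 652, .]
Lookup 708: h=3, probe 3,4 → slot 4 empty, not found.

2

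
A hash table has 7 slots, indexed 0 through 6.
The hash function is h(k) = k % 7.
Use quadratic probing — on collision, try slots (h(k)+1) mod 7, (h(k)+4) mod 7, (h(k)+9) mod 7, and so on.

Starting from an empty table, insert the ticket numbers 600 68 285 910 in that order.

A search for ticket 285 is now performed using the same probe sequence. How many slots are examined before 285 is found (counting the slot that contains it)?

600 hashes to 5; slot 5 is free -> place at 5.
68 hashes to 5; 5 taken -> place at 6.
285 hashes to 5; 5,6 taken -> place at 2.
910 hashes to 0; slot 0 is free -> place at 0.
Table: [910, _, 285, _, _, 600, 68]
Lookup 285: h=5, probe 5,6,2 → found at 2.

3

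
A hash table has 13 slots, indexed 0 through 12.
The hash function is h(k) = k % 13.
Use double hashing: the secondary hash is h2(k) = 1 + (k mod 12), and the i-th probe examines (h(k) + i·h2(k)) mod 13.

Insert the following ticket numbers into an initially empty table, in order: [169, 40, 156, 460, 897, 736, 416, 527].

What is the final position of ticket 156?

2

Insert 169: h=0, slot 0 empty -> index 0.
Insert 40: h=1, slot 1 empty -> index 1.
Insert 156: h=0, h2=1, slots 0,1 occupied -> index 2.
Insert 460: h=5, slot 5 empty -> index 5.
Insert 897: h=0, h2=10, slot 0 occupied -> index 10.
Insert 736: h=8, slot 8 empty -> index 8.
Insert 416: h=0, h2=9, slot 0 occupied -> index 9.
Insert 527: h=7, slot 7 empty -> index 7.
Table: [169, 40, 156, ∅, ∅, 460, ∅, 527, 736, 416, 897, ∅, ∅]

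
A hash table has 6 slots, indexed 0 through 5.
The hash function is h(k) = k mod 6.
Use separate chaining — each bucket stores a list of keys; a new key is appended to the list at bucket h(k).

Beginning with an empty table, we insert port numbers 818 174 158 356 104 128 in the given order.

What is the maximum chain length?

5

Insert 818: h=2, bucket 2 empty -> new chain.
Insert 174: h=0, bucket 0 empty -> new chain.
Insert 158: h=2, bucket 2 nonempty -> append to chain.
Insert 356: h=2, bucket 2 nonempty -> append to chain.
Insert 104: h=2, bucket 2 nonempty -> append to chain.
Insert 128: h=2, bucket 2 nonempty -> append to chain.
Final buckets:
0: 174
1: .
2: 818 -> 158 -> 356 -> 104 -> 128
3: .
4: .
5: .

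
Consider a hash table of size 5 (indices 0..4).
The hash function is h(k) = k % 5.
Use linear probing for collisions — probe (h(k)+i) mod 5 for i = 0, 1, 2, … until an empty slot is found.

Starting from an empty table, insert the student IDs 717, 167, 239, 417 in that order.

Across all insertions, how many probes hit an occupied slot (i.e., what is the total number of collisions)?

4

717: h=2 → slot 2
167: h=2, probe 2,3 → slot 3
239: h=4 → slot 4
417: h=2, probe 2,3,4,0 → slot 0
Table: [417, _, 717, 167, 239]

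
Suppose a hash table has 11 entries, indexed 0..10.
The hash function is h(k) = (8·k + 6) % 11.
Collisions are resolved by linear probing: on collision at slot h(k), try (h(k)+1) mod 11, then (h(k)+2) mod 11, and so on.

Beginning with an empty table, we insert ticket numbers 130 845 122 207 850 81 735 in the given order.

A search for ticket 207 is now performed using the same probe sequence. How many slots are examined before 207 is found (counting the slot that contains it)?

130 hashes to 1; slot 1 is free → place at 1.
845 hashes to 1; 1 taken → place at 2.
122 hashes to 3; slot 3 is free → place at 3.
207 hashes to 1; 1,2,3 taken → place at 4.
850 hashes to 8; slot 8 is free → place at 8.
81 hashes to 5; slot 5 is free → place at 5.
735 hashes to 1; 1,2,3,4,5 taken → place at 6.
Table: [—, 130, 845, 122, 207, 81, 735, —, 850, —, —]
Lookup 207: h=1, probe 1,2,3,4 → found at 4.

4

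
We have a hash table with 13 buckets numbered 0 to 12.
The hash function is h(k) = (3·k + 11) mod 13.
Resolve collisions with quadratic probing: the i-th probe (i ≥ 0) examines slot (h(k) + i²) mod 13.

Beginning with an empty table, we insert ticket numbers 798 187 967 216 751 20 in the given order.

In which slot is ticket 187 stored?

1

798: h=0 -> slot 0
187: h=0, probe 0,1 -> slot 1
967: h=0, probe 0,1,4 -> slot 4
216: h=9 -> slot 9
751: h=2 -> slot 2
20: h=6 -> slot 6
Table: [798, 187, 751, ., 967, ., 20, ., ., 216, ., ., .]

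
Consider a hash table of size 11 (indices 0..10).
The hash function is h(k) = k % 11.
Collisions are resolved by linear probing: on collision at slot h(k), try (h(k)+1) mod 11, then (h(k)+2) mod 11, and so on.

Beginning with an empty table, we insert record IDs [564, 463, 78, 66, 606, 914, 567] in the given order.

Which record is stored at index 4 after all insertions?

606

Insert 564: h=3, slot 3 empty -> index 3.
Insert 463: h=1, slot 1 empty -> index 1.
Insert 78: h=1, slot 1 occupied -> index 2.
Insert 66: h=0, slot 0 empty -> index 0.
Insert 606: h=1, slots 1,2,3 occupied -> index 4.
Insert 914: h=1, slots 1,2,3,4 occupied -> index 5.
Insert 567: h=6, slot 6 empty -> index 6.
Table: [66, 463, 78, 564, 606, 914, 567, ∅, ∅, ∅, ∅]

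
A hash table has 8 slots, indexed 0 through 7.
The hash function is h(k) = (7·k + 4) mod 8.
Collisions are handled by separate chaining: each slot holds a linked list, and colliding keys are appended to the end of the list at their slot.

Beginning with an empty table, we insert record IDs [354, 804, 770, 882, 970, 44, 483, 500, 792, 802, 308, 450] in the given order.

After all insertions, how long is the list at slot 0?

4

354 → bucket 2
804 → bucket 0
770 → bucket 2 (collision)
882 → bucket 2 (collision)
970 → bucket 2 (collision)
44 → bucket 0 (collision)
483 → bucket 1
500 → bucket 0 (collision)
792 → bucket 4
802 → bucket 2 (collision)
308 → bucket 0 (collision)
450 → bucket 2 (collision)
Final buckets:
0: 804 -> 44 -> 500 -> 308
1: 483
2: 354 -> 770 -> 882 -> 970 -> 802 -> 450
3: —
4: 792
5: —
6: —
7: —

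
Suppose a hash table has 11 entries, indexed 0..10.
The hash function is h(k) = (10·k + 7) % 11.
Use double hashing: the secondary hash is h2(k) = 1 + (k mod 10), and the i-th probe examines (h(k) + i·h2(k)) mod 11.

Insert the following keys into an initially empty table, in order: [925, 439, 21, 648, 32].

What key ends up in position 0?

925 hashes to 6; slot 6 is free → place at 6.
439 hashes to 8; slot 8 is free → place at 8.
21 hashes to 8, h2=2; 8 taken → place at 10.
648 hashes to 8, h2=9; 8,6 taken → place at 4.
32 hashes to 8, h2=3; 8 taken → place at 0.
Table: [32, _, _, _, 648, _, 925, _, 439, _, 21]

32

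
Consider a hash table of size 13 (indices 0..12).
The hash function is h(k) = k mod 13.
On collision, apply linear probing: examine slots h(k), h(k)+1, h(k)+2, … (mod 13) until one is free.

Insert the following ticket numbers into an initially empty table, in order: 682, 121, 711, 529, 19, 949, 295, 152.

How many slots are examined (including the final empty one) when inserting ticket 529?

2

Insert 682: h=6, slot 6 empty => index 6.
Insert 121: h=4, slot 4 empty => index 4.
Insert 711: h=9, slot 9 empty => index 9.
Insert 529: h=9, slot 9 occupied => index 10.
Insert 19: h=6, slot 6 occupied => index 7.
Insert 949: h=0, slot 0 empty => index 0.
Insert 295: h=9, slots 9,10 occupied => index 11.
Insert 152: h=9, slots 9,10,11 occupied => index 12.
Table: [949, -, -, -, 121, -, 682, 19, -, 711, 529, 295, 152]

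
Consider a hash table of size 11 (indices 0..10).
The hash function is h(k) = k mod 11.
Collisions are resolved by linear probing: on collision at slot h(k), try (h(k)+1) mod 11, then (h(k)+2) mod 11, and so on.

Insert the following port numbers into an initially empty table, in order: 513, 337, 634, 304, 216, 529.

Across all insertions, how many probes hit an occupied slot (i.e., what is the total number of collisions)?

10

513 hashes to 7; slot 7 is free -> place at 7.
337 hashes to 7; 7 taken -> place at 8.
634 hashes to 7; 7,8 taken -> place at 9.
304 hashes to 7; 7,8,9 taken -> place at 10.
216 hashes to 7; 7,8,9,10 taken -> place at 0.
529 hashes to 1; slot 1 is free -> place at 1.
Table: [216, 529, ∅, ∅, ∅, ∅, ∅, 513, 337, 634, 304]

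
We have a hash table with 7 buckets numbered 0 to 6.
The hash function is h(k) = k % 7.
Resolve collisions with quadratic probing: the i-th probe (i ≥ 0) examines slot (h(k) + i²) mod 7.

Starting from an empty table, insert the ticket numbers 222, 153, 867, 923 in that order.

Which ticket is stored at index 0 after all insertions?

867

222: h=5 → slot 5
153: h=6 → slot 6
867: h=6, probe 6,0 → slot 0
923: h=6, probe 6,0,3 → slot 3
Table: [867, —, —, 923, —, 222, 153]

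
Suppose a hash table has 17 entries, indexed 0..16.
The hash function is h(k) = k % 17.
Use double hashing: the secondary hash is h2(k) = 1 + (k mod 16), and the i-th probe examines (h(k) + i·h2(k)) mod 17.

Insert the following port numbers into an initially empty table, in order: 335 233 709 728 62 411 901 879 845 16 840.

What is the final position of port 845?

335: h=12 → slot 12
233: h=12, h2=10, probe 12,5 → slot 5
709: h=12, h2=6, probe 12,1 → slot 1
728: h=14 → slot 14
62: h=11 → slot 11
411: h=3 → slot 3
901: h=0 → slot 0
879: h=12, h2=16, probe 12,11,10 → slot 10
845: h=12, h2=14, probe 12,9 → slot 9
16: h=16 → slot 16
840: h=7 → slot 7
Table: [901, 709, -, 411, -, 233, -, 840, -, 845, 879, 62, 335, -, 728, -, 16]

9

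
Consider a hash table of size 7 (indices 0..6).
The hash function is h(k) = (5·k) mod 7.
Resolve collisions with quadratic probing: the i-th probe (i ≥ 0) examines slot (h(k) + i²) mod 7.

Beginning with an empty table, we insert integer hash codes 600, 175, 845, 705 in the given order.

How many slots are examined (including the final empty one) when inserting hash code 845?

600: h=4 → slot 4
175: h=0 → slot 0
845: h=4, probe 4,5 → slot 5
705: h=4, probe 4,5,1 → slot 1
Table: [175, 705, _, _, 600, 845, _]

2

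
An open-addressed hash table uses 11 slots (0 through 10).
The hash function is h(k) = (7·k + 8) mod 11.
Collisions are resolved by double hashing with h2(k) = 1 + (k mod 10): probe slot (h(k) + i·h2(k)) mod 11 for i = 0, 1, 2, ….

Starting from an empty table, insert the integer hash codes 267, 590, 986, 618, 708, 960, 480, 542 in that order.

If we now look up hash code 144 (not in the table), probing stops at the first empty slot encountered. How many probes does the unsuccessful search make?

7

Insert 267: h=7, slot 7 empty => index 7.
Insert 590: h=2, slot 2 empty => index 2.
Insert 986: h=2, h2=7, slot 2 occupied => index 9.
Insert 618: h=0, slot 0 empty => index 0.
Insert 708: h=3, slot 3 empty => index 3.
Insert 960: h=7, h2=1, slot 7 occupied => index 8.
Insert 480: h=2, h2=1, slots 2,3 occupied => index 4.
Insert 542: h=7, h2=3, slot 7 occupied => index 10.
Table: [618, ∅, 590, 708, 480, ∅, ∅, 267, 960, 986, 542]
Lookup 144: h=4, h2=5, probe 4,9,3,8,2,7,1 → slot 1 empty, not found.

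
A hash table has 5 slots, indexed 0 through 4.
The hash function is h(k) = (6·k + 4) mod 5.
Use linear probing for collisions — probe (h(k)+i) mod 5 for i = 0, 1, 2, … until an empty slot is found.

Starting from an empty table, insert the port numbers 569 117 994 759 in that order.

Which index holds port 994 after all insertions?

569 hashes to 3; slot 3 is free => place at 3.
117 hashes to 1; slot 1 is free => place at 1.
994 hashes to 3; 3 taken => place at 4.
759 hashes to 3; 3,4 taken => place at 0.
Table: [759, 117, ., 569, 994]

4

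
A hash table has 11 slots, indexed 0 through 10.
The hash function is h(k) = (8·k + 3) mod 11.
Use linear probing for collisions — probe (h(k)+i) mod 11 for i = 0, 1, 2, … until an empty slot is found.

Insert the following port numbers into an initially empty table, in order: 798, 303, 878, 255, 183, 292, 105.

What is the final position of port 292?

0

Insert 798: h=7, slot 7 empty => index 7.
Insert 303: h=7, slot 7 occupied => index 8.
Insert 878: h=9, slot 9 empty => index 9.
Insert 255: h=8, slots 8,9 occupied => index 10.
Insert 183: h=4, slot 4 empty => index 4.
Insert 292: h=7, slots 7,8,9,10 occupied => index 0.
Insert 105: h=7, slots 7,8,9,10,0 occupied => index 1.
Table: [292, 105, ., ., 183, ., ., 798, 303, 878, 255]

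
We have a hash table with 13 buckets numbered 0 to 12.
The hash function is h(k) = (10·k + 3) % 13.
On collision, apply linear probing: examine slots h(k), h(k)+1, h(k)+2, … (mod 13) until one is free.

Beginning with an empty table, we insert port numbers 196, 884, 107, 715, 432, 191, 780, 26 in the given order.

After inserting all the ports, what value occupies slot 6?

Insert 196: h=0, slot 0 empty -> index 0.
Insert 884: h=3, slot 3 empty -> index 3.
Insert 107: h=7, slot 7 empty -> index 7.
Insert 715: h=3, slot 3 occupied -> index 4.
Insert 432: h=7, slot 7 occupied -> index 8.
Insert 191: h=2, slot 2 empty -> index 2.
Insert 780: h=3, slots 3,4 occupied -> index 5.
Insert 26: h=3, slots 3,4,5 occupied -> index 6.
Table: [196, —, 191, 884, 715, 780, 26, 107, 432, —, —, —, —]

26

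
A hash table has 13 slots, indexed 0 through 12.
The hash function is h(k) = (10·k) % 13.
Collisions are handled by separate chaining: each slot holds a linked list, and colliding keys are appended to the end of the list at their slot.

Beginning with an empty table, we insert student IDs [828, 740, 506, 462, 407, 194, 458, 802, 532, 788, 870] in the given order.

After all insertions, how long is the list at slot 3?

Insert 828: h=12, bucket 12 empty → new chain.
Insert 740: h=3, bucket 3 empty → new chain.
Insert 506: h=3, bucket 3 nonempty → append to chain.
Insert 462: h=5, bucket 5 empty → new chain.
Insert 407: h=1, bucket 1 empty → new chain.
Insert 194: h=3, bucket 3 nonempty → append to chain.
Insert 458: h=4, bucket 4 empty → new chain.
Insert 802: h=12, bucket 12 nonempty → append to chain.
Insert 532: h=3, bucket 3 nonempty → append to chain.
Insert 788: h=2, bucket 2 empty → new chain.
Insert 870: h=3, bucket 3 nonempty → append to chain.
Final buckets:
0: —
1: 407
2: 788
3: 740 -> 506 -> 194 -> 532 -> 870
4: 458
5: 462
6: —
7: —
8: —
9: —
10: —
11: —
12: 828 -> 802

5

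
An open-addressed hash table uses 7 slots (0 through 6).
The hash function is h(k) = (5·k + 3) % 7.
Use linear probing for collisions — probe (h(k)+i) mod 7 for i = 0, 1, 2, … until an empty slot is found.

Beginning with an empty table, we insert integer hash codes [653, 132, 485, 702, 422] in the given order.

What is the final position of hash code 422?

653: h=6 => slot 6
132: h=5 => slot 5
485: h=6, probe 6,0 => slot 0
702: h=6, probe 6,0,1 => slot 1
422: h=6, probe 6,0,1,2 => slot 2
Table: [485, 702, 422, -, -, 132, 653]

2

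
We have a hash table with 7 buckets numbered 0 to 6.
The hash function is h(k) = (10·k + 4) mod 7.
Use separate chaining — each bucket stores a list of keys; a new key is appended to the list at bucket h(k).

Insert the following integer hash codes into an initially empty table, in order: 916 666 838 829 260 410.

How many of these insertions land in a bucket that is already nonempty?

1

Insert 916: h=1, bucket 1 empty -> new chain.
Insert 666: h=0, bucket 0 empty -> new chain.
Insert 838: h=5, bucket 5 empty -> new chain.
Insert 829: h=6, bucket 6 empty -> new chain.
Insert 260: h=0, bucket 0 nonempty -> append to chain.
Insert 410: h=2, bucket 2 empty -> new chain.
Final buckets:
0: 666 -> 260
1: 916
2: 410
3: ∅
4: ∅
5: 838
6: 829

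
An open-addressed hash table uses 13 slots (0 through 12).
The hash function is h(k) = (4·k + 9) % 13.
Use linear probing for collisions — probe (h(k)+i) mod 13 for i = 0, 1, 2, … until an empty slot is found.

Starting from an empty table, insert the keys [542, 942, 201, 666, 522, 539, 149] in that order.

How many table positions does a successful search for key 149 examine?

542 hashes to 6; slot 6 is free → place at 6.
942 hashes to 7; slot 7 is free → place at 7.
201 hashes to 7; 7 taken → place at 8.
666 hashes to 8; 8 taken → place at 9.
522 hashes to 4; slot 4 is free → place at 4.
539 hashes to 7; 7,8,9 taken → place at 10.
149 hashes to 7; 7,8,9,10 taken → place at 11.
Table: [—, —, —, —, 522, —, 542, 942, 201, 666, 539, 149, —]
Lookup 149: h=7, probe 7,8,9,10,11 → found at 11.

5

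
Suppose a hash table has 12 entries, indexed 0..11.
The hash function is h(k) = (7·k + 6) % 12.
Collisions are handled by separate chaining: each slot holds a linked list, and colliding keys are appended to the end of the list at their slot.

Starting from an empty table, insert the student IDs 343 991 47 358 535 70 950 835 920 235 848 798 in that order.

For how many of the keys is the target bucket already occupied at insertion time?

6

343 -> bucket 7
991 -> bucket 7 (collision)
47 -> bucket 11
358 -> bucket 4
535 -> bucket 7 (collision)
70 -> bucket 4 (collision)
950 -> bucket 8
835 -> bucket 7 (collision)
920 -> bucket 2
235 -> bucket 7 (collision)
848 -> bucket 2 (collision)
798 -> bucket 0
Final buckets:
0: 798
1: ∅
2: 920 -> 848
3: ∅
4: 358 -> 70
5: ∅
6: ∅
7: 343 -> 991 -> 535 -> 835 -> 235
8: 950
9: ∅
10: ∅
11: 47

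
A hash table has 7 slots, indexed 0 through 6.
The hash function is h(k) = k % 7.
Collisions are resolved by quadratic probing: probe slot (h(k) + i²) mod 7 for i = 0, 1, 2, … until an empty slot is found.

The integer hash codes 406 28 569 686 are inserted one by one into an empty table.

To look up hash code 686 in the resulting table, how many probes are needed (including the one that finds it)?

3

406 hashes to 0; slot 0 is free => place at 0.
28 hashes to 0; 0 taken => place at 1.
569 hashes to 2; slot 2 is free => place at 2.
686 hashes to 0; 0,1 taken => place at 4.
Table: [406, 28, 569, ∅, 686, ∅, ∅]
Lookup 686: h=0, probe 0,1,4 → found at 4.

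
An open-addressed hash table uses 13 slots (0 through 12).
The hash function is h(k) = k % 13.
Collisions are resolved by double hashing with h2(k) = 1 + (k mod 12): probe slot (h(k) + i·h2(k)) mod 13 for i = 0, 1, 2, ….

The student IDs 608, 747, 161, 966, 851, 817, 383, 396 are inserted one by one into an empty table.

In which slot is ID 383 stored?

608: h=10 → slot 10
747: h=6 → slot 6
161: h=5 → slot 5
966: h=4 → slot 4
851: h=6, h2=12, probe 6,5,4,3 → slot 3
817: h=11 → slot 11
383: h=6, h2=12, probe 6,5,4,3,2 → slot 2
396: h=6, h2=1, probe 6,7 → slot 7
Table: [., ., 383, 851, 966, 161, 747, 396, ., ., 608, 817, .]

2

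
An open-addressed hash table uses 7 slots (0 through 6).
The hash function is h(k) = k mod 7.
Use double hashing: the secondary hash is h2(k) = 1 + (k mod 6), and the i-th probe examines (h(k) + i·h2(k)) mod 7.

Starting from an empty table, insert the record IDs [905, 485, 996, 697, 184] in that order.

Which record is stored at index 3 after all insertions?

905 hashes to 2; slot 2 is free -> place at 2.
485 hashes to 2, h2=6; 2 taken -> place at 1.
996 hashes to 2, h2=1; 2 taken -> place at 3.
697 hashes to 4; slot 4 is free -> place at 4.
184 hashes to 2, h2=5; 2 taken -> place at 0.
Table: [184, 485, 905, 996, 697, —, —]

996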